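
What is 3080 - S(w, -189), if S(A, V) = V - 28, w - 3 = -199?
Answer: 3297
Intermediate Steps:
w = -196 (w = 3 - 199 = -196)
S(A, V) = -28 + V
3080 - S(w, -189) = 3080 - (-28 - 189) = 3080 - 1*(-217) = 3080 + 217 = 3297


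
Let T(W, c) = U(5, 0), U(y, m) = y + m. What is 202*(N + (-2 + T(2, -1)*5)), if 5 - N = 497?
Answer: -94738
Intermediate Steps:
N = -492 (N = 5 - 1*497 = 5 - 497 = -492)
U(y, m) = m + y
T(W, c) = 5 (T(W, c) = 0 + 5 = 5)
202*(N + (-2 + T(2, -1)*5)) = 202*(-492 + (-2 + 5*5)) = 202*(-492 + (-2 + 25)) = 202*(-492 + 23) = 202*(-469) = -94738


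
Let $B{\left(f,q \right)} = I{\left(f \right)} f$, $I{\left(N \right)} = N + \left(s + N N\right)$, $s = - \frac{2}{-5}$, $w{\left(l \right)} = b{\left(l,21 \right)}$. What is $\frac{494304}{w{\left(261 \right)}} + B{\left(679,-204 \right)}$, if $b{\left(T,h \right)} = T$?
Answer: $\frac{136376869786}{435} \approx 3.1351 \cdot 10^{8}$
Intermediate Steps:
$w{\left(l \right)} = l$
$s = \frac{2}{5}$ ($s = \left(-2\right) \left(- \frac{1}{5}\right) = \frac{2}{5} \approx 0.4$)
$I{\left(N \right)} = \frac{2}{5} + N + N^{2}$ ($I{\left(N \right)} = N + \left(\frac{2}{5} + N N\right) = N + \left(\frac{2}{5} + N^{2}\right) = \frac{2}{5} + N + N^{2}$)
$B{\left(f,q \right)} = f \left(\frac{2}{5} + f + f^{2}\right)$ ($B{\left(f,q \right)} = \left(\frac{2}{5} + f + f^{2}\right) f = f \left(\frac{2}{5} + f + f^{2}\right)$)
$\frac{494304}{w{\left(261 \right)}} + B{\left(679,-204 \right)} = \frac{494304}{261} + 679 \left(\frac{2}{5} + 679 + 679^{2}\right) = 494304 \cdot \frac{1}{261} + 679 \left(\frac{2}{5} + 679 + 461041\right) = \frac{164768}{87} + 679 \cdot \frac{2308602}{5} = \frac{164768}{87} + \frac{1567540758}{5} = \frac{136376869786}{435}$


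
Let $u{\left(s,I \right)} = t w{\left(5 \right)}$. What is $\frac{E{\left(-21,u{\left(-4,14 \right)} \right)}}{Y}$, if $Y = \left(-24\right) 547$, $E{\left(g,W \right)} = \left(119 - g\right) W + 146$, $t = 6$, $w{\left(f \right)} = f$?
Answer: $- \frac{2173}{6564} \approx -0.33105$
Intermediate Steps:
$u{\left(s,I \right)} = 30$ ($u{\left(s,I \right)} = 6 \cdot 5 = 30$)
$E{\left(g,W \right)} = 146 + W \left(119 - g\right)$ ($E{\left(g,W \right)} = W \left(119 - g\right) + 146 = 146 + W \left(119 - g\right)$)
$Y = -13128$
$\frac{E{\left(-21,u{\left(-4,14 \right)} \right)}}{Y} = \frac{146 + 119 \cdot 30 - 30 \left(-21\right)}{-13128} = \left(146 + 3570 + 630\right) \left(- \frac{1}{13128}\right) = 4346 \left(- \frac{1}{13128}\right) = - \frac{2173}{6564}$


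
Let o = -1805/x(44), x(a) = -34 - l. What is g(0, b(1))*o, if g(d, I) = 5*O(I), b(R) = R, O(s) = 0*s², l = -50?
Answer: 0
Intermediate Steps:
O(s) = 0
x(a) = 16 (x(a) = -34 - 1*(-50) = -34 + 50 = 16)
o = -1805/16 ≈ -112.81
g(d, I) = 0 (g(d, I) = 5*0 = 0)
g(0, b(1))*o = 0*(-1805/16) = 0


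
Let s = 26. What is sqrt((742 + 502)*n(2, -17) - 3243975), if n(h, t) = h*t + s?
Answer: I*sqrt(3253927) ≈ 1803.9*I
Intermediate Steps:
n(h, t) = 26 + h*t (n(h, t) = h*t + 26 = 26 + h*t)
sqrt((742 + 502)*n(2, -17) - 3243975) = sqrt((742 + 502)*(26 + 2*(-17)) - 3243975) = sqrt(1244*(26 - 34) - 3243975) = sqrt(1244*(-8) - 3243975) = sqrt(-9952 - 3243975) = sqrt(-3253927) = I*sqrt(3253927)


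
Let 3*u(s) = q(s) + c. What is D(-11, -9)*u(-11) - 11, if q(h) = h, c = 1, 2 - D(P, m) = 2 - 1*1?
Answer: -43/3 ≈ -14.333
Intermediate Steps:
D(P, m) = 1 (D(P, m) = 2 - (2 - 1*1) = 2 - (2 - 1) = 2 - 1*1 = 2 - 1 = 1)
u(s) = ⅓ + s/3 (u(s) = (s + 1)/3 = (1 + s)/3 = ⅓ + s/3)
D(-11, -9)*u(-11) - 11 = 1*(⅓ + (⅓)*(-11)) - 11 = 1*(⅓ - 11/3) - 11 = 1*(-10/3) - 11 = -10/3 - 11 = -43/3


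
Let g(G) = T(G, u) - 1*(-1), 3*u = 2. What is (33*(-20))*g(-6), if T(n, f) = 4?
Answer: -3300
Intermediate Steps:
u = 2/3 (u = (1/3)*2 = 2/3 ≈ 0.66667)
g(G) = 5 (g(G) = 4 - 1*(-1) = 4 + 1 = 5)
(33*(-20))*g(-6) = (33*(-20))*5 = -660*5 = -3300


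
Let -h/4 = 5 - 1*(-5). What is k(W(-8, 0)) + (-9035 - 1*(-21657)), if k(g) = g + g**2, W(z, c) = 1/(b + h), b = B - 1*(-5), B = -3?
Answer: 18226131/1444 ≈ 12622.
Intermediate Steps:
b = 2 (b = -3 - 1*(-5) = -3 + 5 = 2)
h = -40 (h = -4*(5 - 1*(-5)) = -4*(5 + 5) = -4*10 = -40)
W(z, c) = -1/38 (W(z, c) = 1/(2 - 40) = 1/(-38) = -1/38)
k(W(-8, 0)) + (-9035 - 1*(-21657)) = -(1 - 1/38)/38 + (-9035 - 1*(-21657)) = -1/38*37/38 + (-9035 + 21657) = -37/1444 + 12622 = 18226131/1444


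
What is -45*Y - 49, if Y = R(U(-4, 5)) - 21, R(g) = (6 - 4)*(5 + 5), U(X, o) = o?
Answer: -4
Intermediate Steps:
R(g) = 20 (R(g) = 2*10 = 20)
Y = -1 (Y = 20 - 21 = -1)
-45*Y - 49 = -45*(-1) - 49 = 45 - 49 = -4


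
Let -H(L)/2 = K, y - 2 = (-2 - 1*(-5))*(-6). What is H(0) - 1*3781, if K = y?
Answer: -3749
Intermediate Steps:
y = -16 (y = 2 + (-2 - 1*(-5))*(-6) = 2 + (-2 + 5)*(-6) = 2 + 3*(-6) = 2 - 18 = -16)
K = -16
H(L) = 32 (H(L) = -2*(-16) = 32)
H(0) - 1*3781 = 32 - 1*3781 = 32 - 3781 = -3749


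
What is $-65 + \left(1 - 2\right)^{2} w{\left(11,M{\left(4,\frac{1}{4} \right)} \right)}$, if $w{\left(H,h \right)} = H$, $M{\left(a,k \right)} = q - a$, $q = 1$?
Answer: $-54$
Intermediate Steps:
$M{\left(a,k \right)} = 1 - a$
$-65 + \left(1 - 2\right)^{2} w{\left(11,M{\left(4,\frac{1}{4} \right)} \right)} = -65 + \left(1 - 2\right)^{2} \cdot 11 = -65 + \left(-1\right)^{2} \cdot 11 = -65 + 1 \cdot 11 = -65 + 11 = -54$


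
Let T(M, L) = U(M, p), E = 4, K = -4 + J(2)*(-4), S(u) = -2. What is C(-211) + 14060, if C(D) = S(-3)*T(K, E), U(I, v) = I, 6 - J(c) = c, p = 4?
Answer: 14100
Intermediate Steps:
J(c) = 6 - c
K = -20 (K = -4 + (6 - 1*2)*(-4) = -4 + (6 - 2)*(-4) = -4 + 4*(-4) = -4 - 16 = -20)
T(M, L) = M
C(D) = 40 (C(D) = -2*(-20) = 40)
C(-211) + 14060 = 40 + 14060 = 14100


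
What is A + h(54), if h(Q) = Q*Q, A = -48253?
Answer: -45337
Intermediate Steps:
h(Q) = Q**2
A + h(54) = -48253 + 54**2 = -48253 + 2916 = -45337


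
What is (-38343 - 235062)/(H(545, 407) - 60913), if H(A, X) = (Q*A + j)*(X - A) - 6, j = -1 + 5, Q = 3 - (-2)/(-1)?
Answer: 273405/136681 ≈ 2.0003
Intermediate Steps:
Q = 1 (Q = 3 - (-2)*(-1) = 3 - 1*2 = 3 - 2 = 1)
j = 4
H(A, X) = -6 + (4 + A)*(X - A) (H(A, X) = (1*A + 4)*(X - A) - 6 = (A + 4)*(X - A) - 6 = (4 + A)*(X - A) - 6 = -6 + (4 + A)*(X - A))
(-38343 - 235062)/(H(545, 407) - 60913) = (-38343 - 235062)/((-6 - 1*545² - 4*545 + 4*407 + 545*407) - 60913) = -273405/((-6 - 1*297025 - 2180 + 1628 + 221815) - 60913) = -273405/((-6 - 297025 - 2180 + 1628 + 221815) - 60913) = -273405/(-75768 - 60913) = -273405/(-136681) = -273405*(-1/136681) = 273405/136681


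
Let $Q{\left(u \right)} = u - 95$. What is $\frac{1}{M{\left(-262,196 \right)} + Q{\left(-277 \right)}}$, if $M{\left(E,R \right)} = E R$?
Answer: $- \frac{1}{51724} \approx -1.9333 \cdot 10^{-5}$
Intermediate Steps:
$Q{\left(u \right)} = -95 + u$ ($Q{\left(u \right)} = u - 95 = -95 + u$)
$\frac{1}{M{\left(-262,196 \right)} + Q{\left(-277 \right)}} = \frac{1}{\left(-262\right) 196 - 372} = \frac{1}{-51352 - 372} = \frac{1}{-51724} = - \frac{1}{51724}$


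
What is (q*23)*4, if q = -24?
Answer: -2208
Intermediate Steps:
(q*23)*4 = -24*23*4 = -552*4 = -2208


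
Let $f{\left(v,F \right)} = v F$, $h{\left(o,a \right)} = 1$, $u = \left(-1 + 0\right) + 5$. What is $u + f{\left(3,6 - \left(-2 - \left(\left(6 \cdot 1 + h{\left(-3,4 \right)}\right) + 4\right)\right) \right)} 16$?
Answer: $916$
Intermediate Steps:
$u = 4$ ($u = -1 + 5 = 4$)
$f{\left(v,F \right)} = F v$
$u + f{\left(3,6 - \left(-2 - \left(\left(6 \cdot 1 + h{\left(-3,4 \right)}\right) + 4\right)\right) \right)} 16 = 4 + \left(6 - \left(-2 - \left(\left(6 \cdot 1 + 1\right) + 4\right)\right)\right) 3 \cdot 16 = 4 + \left(6 - \left(-2 - \left(\left(6 + 1\right) + 4\right)\right)\right) 3 \cdot 16 = 4 + \left(6 - \left(-2 - \left(7 + 4\right)\right)\right) 3 \cdot 16 = 4 + \left(6 - \left(-2 - 11\right)\right) 3 \cdot 16 = 4 + \left(6 - -13\right) 3 \cdot 16 = 4 + \left(6 + 13\right) 3 \cdot 16 = 4 + 19 \cdot 3 \cdot 16 = 4 + 57 \cdot 16 = 4 + 912 = 916$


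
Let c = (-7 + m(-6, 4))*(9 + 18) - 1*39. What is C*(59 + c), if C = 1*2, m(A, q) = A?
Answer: -662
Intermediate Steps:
C = 2
c = -390 (c = (-7 - 6)*(9 + 18) - 1*39 = -13*27 - 39 = -351 - 39 = -390)
C*(59 + c) = 2*(59 - 390) = 2*(-331) = -662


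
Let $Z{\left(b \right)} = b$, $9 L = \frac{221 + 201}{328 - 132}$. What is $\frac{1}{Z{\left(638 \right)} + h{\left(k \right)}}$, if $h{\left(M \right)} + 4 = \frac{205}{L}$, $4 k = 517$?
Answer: $\frac{211}{314584} \approx 0.00067073$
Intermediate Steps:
$L = \frac{211}{882}$ ($L = \frac{\left(221 + 201\right) \frac{1}{328 - 132}}{9} = \frac{422 \cdot \frac{1}{196}}{9} = \frac{1}{9} \cdot \frac{211}{98} = \frac{211}{882} \approx 0.23923$)
$k = \frac{517}{4}$ ($k = \frac{1}{4} \cdot 517 = \frac{517}{4} \approx 129.25$)
$h{\left(M \right)} = \frac{179966}{211}$ ($h{\left(M \right)} = -4 + \frac{205}{\frac{211}{882}} = -4 + 205 \cdot \frac{882}{211} = -4 + \frac{180810}{211} = \frac{179966}{211}$)
$\frac{1}{Z{\left(638 \right)} + h{\left(k \right)}} = \frac{1}{638 + \frac{179966}{211}} = \frac{1}{\frac{314584}{211}} = \frac{211}{314584}$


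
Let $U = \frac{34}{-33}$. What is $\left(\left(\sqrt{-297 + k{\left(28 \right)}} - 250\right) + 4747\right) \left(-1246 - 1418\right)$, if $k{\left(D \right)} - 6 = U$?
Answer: $-11980008 - \frac{888 i \sqrt{318021}}{11} \approx -1.198 \cdot 10^{7} - 45525.0 i$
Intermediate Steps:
$U = - \frac{34}{33}$ ($U = 34 \left(- \frac{1}{33}\right) = - \frac{34}{33} \approx -1.0303$)
$k{\left(D \right)} = \frac{164}{33}$ ($k{\left(D \right)} = 6 - \frac{34}{33} = \frac{164}{33}$)
$\left(\left(\sqrt{-297 + k{\left(28 \right)}} - 250\right) + 4747\right) \left(-1246 - 1418\right) = \left(\left(\sqrt{-297 + \frac{164}{33}} - 250\right) + 4747\right) \left(-1246 - 1418\right) = \left(\left(\sqrt{- \frac{9637}{33}} - 250\right) + 4747\right) \left(-2664\right) = \left(\left(\frac{i \sqrt{318021}}{33} - 250\right) + 4747\right) \left(-2664\right) = \left(\left(-250 + \frac{i \sqrt{318021}}{33}\right) + 4747\right) \left(-2664\right) = \left(4497 + \frac{i \sqrt{318021}}{33}\right) \left(-2664\right) = -11980008 - \frac{888 i \sqrt{318021}}{11}$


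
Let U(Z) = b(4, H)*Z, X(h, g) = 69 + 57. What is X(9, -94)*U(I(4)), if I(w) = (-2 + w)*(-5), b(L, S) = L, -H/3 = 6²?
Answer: -5040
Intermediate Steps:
H = -108 (H = -3*6² = -3*36 = -108)
X(h, g) = 126
I(w) = 10 - 5*w
U(Z) = 4*Z
X(9, -94)*U(I(4)) = 126*(4*(10 - 5*4)) = 126*(4*(10 - 20)) = 126*(4*(-10)) = 126*(-40) = -5040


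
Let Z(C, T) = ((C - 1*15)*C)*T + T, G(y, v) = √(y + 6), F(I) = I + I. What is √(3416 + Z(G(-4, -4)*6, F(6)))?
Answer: 2*√(1073 - 270*√2) ≈ 52.580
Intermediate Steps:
F(I) = 2*I
G(y, v) = √(6 + y)
Z(C, T) = T + C*T*(-15 + C) (Z(C, T) = ((C - 15)*C)*T + T = ((-15 + C)*C)*T + T = (C*(-15 + C))*T + T = C*T*(-15 + C) + T = T + C*T*(-15 + C))
√(3416 + Z(G(-4, -4)*6, F(6))) = √(3416 + (2*6)*(1 + (√(6 - 4)*6)² - 15*√(6 - 4)*6)) = √(3416 + 12*(1 + (√2*6)² - 15*√2*6)) = √(3416 + 12*(1 + (6*√2)² - 90*√2)) = √(3416 + 12*(1 + 72 - 90*√2)) = √(3416 + 12*(73 - 90*√2)) = √(3416 + (876 - 1080*√2)) = √(4292 - 1080*√2)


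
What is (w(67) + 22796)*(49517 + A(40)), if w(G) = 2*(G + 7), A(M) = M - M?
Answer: 1136118048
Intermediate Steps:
A(M) = 0
w(G) = 14 + 2*G (w(G) = 2*(7 + G) = 14 + 2*G)
(w(67) + 22796)*(49517 + A(40)) = ((14 + 2*67) + 22796)*(49517 + 0) = ((14 + 134) + 22796)*49517 = (148 + 22796)*49517 = 22944*49517 = 1136118048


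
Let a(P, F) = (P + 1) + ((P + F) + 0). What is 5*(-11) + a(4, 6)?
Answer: -40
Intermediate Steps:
a(P, F) = 1 + F + 2*P (a(P, F) = (1 + P) + ((F + P) + 0) = (1 + P) + (F + P) = 1 + F + 2*P)
5*(-11) + a(4, 6) = 5*(-11) + (1 + 6 + 2*4) = -55 + (1 + 6 + 8) = -55 + 15 = -40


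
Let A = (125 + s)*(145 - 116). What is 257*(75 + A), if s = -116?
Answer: 86352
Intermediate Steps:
A = 261 (A = (125 - 116)*(145 - 116) = 9*29 = 261)
257*(75 + A) = 257*(75 + 261) = 257*336 = 86352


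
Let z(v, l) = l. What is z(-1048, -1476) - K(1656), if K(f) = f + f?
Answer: -4788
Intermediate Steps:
K(f) = 2*f
z(-1048, -1476) - K(1656) = -1476 - 2*1656 = -1476 - 1*3312 = -1476 - 3312 = -4788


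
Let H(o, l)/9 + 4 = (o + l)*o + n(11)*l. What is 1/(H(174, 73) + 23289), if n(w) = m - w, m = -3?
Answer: 1/400857 ≈ 2.4947e-6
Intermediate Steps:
n(w) = -3 - w
H(o, l) = -36 - 126*l + 9*o*(l + o) (H(o, l) = -36 + 9*((o + l)*o + (-3 - 1*11)*l) = -36 + 9*((l + o)*o + (-3 - 11)*l) = -36 + 9*(o*(l + o) - 14*l) = -36 + 9*(-14*l + o*(l + o)) = -36 + (-126*l + 9*o*(l + o)) = -36 - 126*l + 9*o*(l + o))
1/(H(174, 73) + 23289) = 1/((-36 - 126*73 + 9*174**2 + 9*73*174) + 23289) = 1/((-36 - 9198 + 9*30276 + 114318) + 23289) = 1/((-36 - 9198 + 272484 + 114318) + 23289) = 1/(377568 + 23289) = 1/400857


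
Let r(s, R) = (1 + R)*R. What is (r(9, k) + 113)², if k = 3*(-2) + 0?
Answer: 20449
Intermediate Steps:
k = -6 (k = -6 + 0 = -6)
r(s, R) = R*(1 + R)
(r(9, k) + 113)² = (-6*(1 - 6) + 113)² = (-6*(-5) + 113)² = (30 + 113)² = 143² = 20449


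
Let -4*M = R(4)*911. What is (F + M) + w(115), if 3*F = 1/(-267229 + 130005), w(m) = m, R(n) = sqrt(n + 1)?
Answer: 47342279/411672 - 911*sqrt(5)/4 ≈ -394.26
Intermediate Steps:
R(n) = sqrt(1 + n)
M = -911*sqrt(5)/4 (M = -sqrt(1 + 4)*911/4 = -sqrt(5)*911/4 = -911*sqrt(5)/4 ≈ -509.26)
F = -1/411672 (F = 1/(3*(-267229 + 130005)) = (1/3)/(-137224) = (1/3)*(-1/137224) = -1/411672 ≈ -2.4291e-6)
(F + M) + w(115) = (-1/411672 - 911*sqrt(5)/4) + 115 = 47342279/411672 - 911*sqrt(5)/4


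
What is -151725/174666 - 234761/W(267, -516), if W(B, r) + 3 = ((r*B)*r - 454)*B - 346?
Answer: -959977865494717/1105111922722574 ≈ -0.86867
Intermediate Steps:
W(B, r) = -349 + B*(-454 + B*r²) (W(B, r) = -3 + (((r*B)*r - 454)*B - 346) = -3 + (((B*r)*r - 454)*B - 346) = -3 + ((B*r² - 454)*B - 346) = -3 + ((-454 + B*r²)*B - 346) = -3 + (B*(-454 + B*r²) - 346) = -3 + (-346 + B*(-454 + B*r²)) = -349 + B*(-454 + B*r²))
-151725/174666 - 234761/W(267, -516) = -151725/174666 - 234761/(-349 - 454*267 + 267²*(-516)²) = -151725*1/174666 - 234761/(-349 - 121218 + 71289*266256) = -50575/58222 - 234761/(-349 - 121218 + 18981123984) = -50575/58222 - 234761/18981002417 = -959977865494717/1105111922722574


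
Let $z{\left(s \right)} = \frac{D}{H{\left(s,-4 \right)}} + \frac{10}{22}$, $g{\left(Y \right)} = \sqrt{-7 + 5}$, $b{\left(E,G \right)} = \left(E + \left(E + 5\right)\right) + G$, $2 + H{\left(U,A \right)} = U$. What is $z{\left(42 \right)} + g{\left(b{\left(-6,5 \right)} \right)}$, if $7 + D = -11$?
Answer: $\frac{1}{220} + i \sqrt{2} \approx 0.0045455 + 1.4142 i$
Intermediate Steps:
$H{\left(U,A \right)} = -2 + U$
$D = -18$ ($D = -7 - 11 = -18$)
$b{\left(E,G \right)} = 5 + G + 2 E$ ($b{\left(E,G \right)} = \left(E + \left(5 + E\right)\right) + G = \left(5 + 2 E\right) + G = 5 + G + 2 E$)
$g{\left(Y \right)} = i \sqrt{2}$ ($g{\left(Y \right)} = \sqrt{-2} = i \sqrt{2}$)
$z{\left(s \right)} = \frac{5}{11} - \frac{18}{-2 + s}$ ($z{\left(s \right)} = - \frac{18}{-2 + s} + \frac{10}{22} = - \frac{18}{-2 + s} + 10 \cdot \frac{1}{22} = - \frac{18}{-2 + s} + \frac{5}{11} = \frac{5}{11} - \frac{18}{-2 + s}$)
$z{\left(42 \right)} + g{\left(b{\left(-6,5 \right)} \right)} = \frac{-208 + 5 \cdot 42}{11 \left(-2 + 42\right)} + i \sqrt{2} = \frac{-208 + 210}{11 \cdot 40} + i \sqrt{2} = \frac{1}{11} \cdot \frac{1}{40} \cdot 2 + i \sqrt{2} = \frac{1}{220} + i \sqrt{2}$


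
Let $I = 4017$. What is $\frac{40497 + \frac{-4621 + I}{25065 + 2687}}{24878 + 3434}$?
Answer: $\frac{280968035}{196428656} \approx 1.4304$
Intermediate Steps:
$\frac{40497 + \frac{-4621 + I}{25065 + 2687}}{24878 + 3434} = \frac{40497 + \frac{-4621 + 4017}{25065 + 2687}}{24878 + 3434} = \frac{40497 - \frac{604}{27752}}{28312} = \left(40497 - \frac{151}{6938}\right) \frac{1}{28312} = \frac{280968035}{6938} \cdot \frac{1}{28312} = \frac{280968035}{196428656}$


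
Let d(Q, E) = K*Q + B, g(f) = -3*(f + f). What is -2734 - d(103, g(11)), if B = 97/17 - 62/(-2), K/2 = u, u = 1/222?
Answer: -5230073/1887 ≈ -2771.6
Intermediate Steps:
u = 1/222 ≈ 0.0045045
K = 1/111 (K = 2*(1/222) = 1/111 ≈ 0.0090090)
g(f) = -6*f
B = 624/17 (B = 97*(1/17) - 62*(-1/2) = 97/17 + 31 = 624/17 ≈ 36.706)
d(Q, E) = 624/17 + Q/111 (d(Q, E) = Q/111 + 624/17 = 624/17 + Q/111)
-2734 - d(103, g(11)) = -2734 - (624/17 + (1/111)*103) = -2734 - (624/17 + 103/111) = -2734 - 1*71015/1887 = -2734 - 71015/1887 = -5230073/1887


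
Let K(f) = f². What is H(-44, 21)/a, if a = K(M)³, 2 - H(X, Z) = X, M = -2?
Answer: 23/32 ≈ 0.71875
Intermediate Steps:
H(X, Z) = 2 - X
a = 64 (a = ((-2)²)³ = 4³ = 64)
H(-44, 21)/a = (2 - 1*(-44))/64 = (2 + 44)*(1/64) = 46*(1/64) = 23/32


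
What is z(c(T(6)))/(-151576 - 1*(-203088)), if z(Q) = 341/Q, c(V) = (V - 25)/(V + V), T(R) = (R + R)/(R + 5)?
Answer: -1023/1693457 ≈ -0.00060409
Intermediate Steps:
T(R) = 2*R/(5 + R) (T(R) = (2*R)/(5 + R) = 2*R/(5 + R))
c(V) = (-25 + V)/(2*V) (c(V) = (-25 + V)/((2*V)) = (-25 + V)*(1/(2*V)) = (-25 + V)/(2*V))
z(c(T(6)))/(-151576 - 1*(-203088)) = (341/(((-25 + 2*6/(5 + 6))/(2*((2*6/(5 + 6)))))))/(-151576 - 1*(-203088)) = (341/(((-25 + 2*6/11)/(2*((2*6/11))))))/(-151576 + 203088) = (341/(((-25 + 2*6*(1/11))/(2*((2*6*(1/11)))))))/51512 = (341/(((-25 + 12/11)/(2*(12/11)))))*(1/51512) = (341/(((½)*(11/12)*(-263/11))))*(1/51512) = (341/(-263/24))*(1/51512) = (341*(-24/263))*(1/51512) = -8184/263*1/51512 = -1023/1693457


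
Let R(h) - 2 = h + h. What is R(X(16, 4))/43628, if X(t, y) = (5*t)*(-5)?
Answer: -399/21814 ≈ -0.018291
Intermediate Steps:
X(t, y) = -25*t
R(h) = 2 + 2*h (R(h) = 2 + (h + h) = 2 + 2*h)
R(X(16, 4))/43628 = (2 + 2*(-25*16))/43628 = (2 + 2*(-400))*(1/43628) = (2 - 800)*(1/43628) = -798*1/43628 = -399/21814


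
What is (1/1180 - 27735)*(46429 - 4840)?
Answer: -1361095638111/1180 ≈ -1.1535e+9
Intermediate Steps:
(1/1180 - 27735)*(46429 - 4840) = (1/1180 - 27735)*41589 = -32727299/1180*41589 = -1361095638111/1180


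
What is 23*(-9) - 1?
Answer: -208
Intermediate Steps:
23*(-9) - 1 = -207 - 1 = -208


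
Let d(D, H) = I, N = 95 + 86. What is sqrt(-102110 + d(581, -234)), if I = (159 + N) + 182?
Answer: 2*I*sqrt(25397) ≈ 318.73*I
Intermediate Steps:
N = 181
I = 522 (I = (159 + 181) + 182 = 340 + 182 = 522)
d(D, H) = 522
sqrt(-102110 + d(581, -234)) = sqrt(-102110 + 522) = sqrt(-101588) = 2*I*sqrt(25397)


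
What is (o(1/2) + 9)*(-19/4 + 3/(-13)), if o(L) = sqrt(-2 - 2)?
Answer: -2331/52 - 259*I/26 ≈ -44.827 - 9.9615*I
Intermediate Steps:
o(L) = 2*I (o(L) = sqrt(-4) = 2*I)
(o(1/2) + 9)*(-19/4 + 3/(-13)) = (2*I + 9)*(-19/4 + 3/(-13)) = (9 + 2*I)*(-19*1/4 + 3*(-1/13)) = (9 + 2*I)*(-19/4 - 3/13) = (9 + 2*I)*(-259/52) = -2331/52 - 259*I/26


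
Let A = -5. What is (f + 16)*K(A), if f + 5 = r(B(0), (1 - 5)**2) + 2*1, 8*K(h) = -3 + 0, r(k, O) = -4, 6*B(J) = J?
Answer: -27/8 ≈ -3.3750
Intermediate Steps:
B(J) = J/6
K(h) = -3/8 (K(h) = (-3 + 0)/8 = (1/8)*(-3) = -3/8)
f = -7 (f = -5 + (-4 + 2*1) = -5 + (-4 + 2) = -5 - 2 = -7)
(f + 16)*K(A) = (-7 + 16)*(-3/8) = 9*(-3/8) = -27/8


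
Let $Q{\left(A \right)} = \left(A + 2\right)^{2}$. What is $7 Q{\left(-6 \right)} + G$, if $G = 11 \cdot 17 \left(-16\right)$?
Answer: $-2880$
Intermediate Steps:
$Q{\left(A \right)} = \left(2 + A\right)^{2}$
$G = -2992$ ($G = 187 \left(-16\right) = -2992$)
$7 Q{\left(-6 \right)} + G = 7 \left(2 - 6\right)^{2} - 2992 = 7 \left(-4\right)^{2} - 2992 = 7 \cdot 16 - 2992 = 112 - 2992 = -2880$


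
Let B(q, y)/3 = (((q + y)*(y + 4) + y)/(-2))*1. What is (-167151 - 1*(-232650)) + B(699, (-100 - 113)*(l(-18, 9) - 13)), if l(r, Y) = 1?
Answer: -12437535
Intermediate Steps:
B(q, y) = -3*y/2 - 3*(4 + y)*(q + y)/2 (B(q, y) = 3*((((q + y)*(y + 4) + y)/(-2))*1) = 3*((((q + y)*(4 + y) + y)*(-1/2))*1) = 3*((((4 + y)*(q + y) + y)*(-1/2))*1) = 3*(((y + (4 + y)*(q + y))*(-1/2))*1) = 3*((-y/2 - (4 + y)*(q + y)/2)*1) = 3*(-y/2 - (4 + y)*(q + y)/2) = -3*y/2 - 3*(4 + y)*(q + y)/2)
(-167151 - 1*(-232650)) + B(699, (-100 - 113)*(l(-18, 9) - 13)) = (-167151 - 1*(-232650)) + (-6*699 - 15*(-100 - 113)*(1 - 13)/2 - 3*(1 - 13)**2*(-100 - 113)**2/2 - 3/2*699*(-100 - 113)*(1 - 13)) = (-167151 + 232650) + (-4194 - (-3195)*(-12)/2 - 3*(-213*(-12))**2/2 - 3/2*699*(-213*(-12))) = 65499 + (-4194 - 15/2*2556 - 3/2*2556**2 - 3/2*699*2556) = 65499 + (-4194 - 19170 - 3/2*6533136 - 2679966) = 65499 + (-4194 - 19170 - 9799704 - 2679966) = 65499 - 12503034 = -12437535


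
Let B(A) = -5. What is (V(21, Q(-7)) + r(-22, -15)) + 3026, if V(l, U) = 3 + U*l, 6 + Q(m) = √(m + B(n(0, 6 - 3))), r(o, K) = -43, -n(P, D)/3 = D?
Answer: 2860 + 42*I*√3 ≈ 2860.0 + 72.746*I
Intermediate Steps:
n(P, D) = -3*D
Q(m) = -6 + √(-5 + m) (Q(m) = -6 + √(m - 5) = -6 + √(-5 + m))
(V(21, Q(-7)) + r(-22, -15)) + 3026 = ((3 + (-6 + √(-5 - 7))*21) - 43) + 3026 = ((3 + (-6 + √(-12))*21) - 43) + 3026 = ((3 + (-6 + 2*I*√3)*21) - 43) + 3026 = ((3 + (-126 + 42*I*√3)) - 43) + 3026 = ((-123 + 42*I*√3) - 43) + 3026 = (-166 + 42*I*√3) + 3026 = 2860 + 42*I*√3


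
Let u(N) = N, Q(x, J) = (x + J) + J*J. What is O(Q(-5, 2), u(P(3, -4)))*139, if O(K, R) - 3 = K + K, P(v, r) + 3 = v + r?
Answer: 695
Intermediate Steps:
Q(x, J) = J + x + J**2 (Q(x, J) = (J + x) + J**2 = J + x + J**2)
P(v, r) = -3 + r + v (P(v, r) = -3 + (v + r) = -3 + (r + v) = -3 + r + v)
O(K, R) = 3 + 2*K (O(K, R) = 3 + (K + K) = 3 + 2*K)
O(Q(-5, 2), u(P(3, -4)))*139 = (3 + 2*(2 - 5 + 2**2))*139 = (3 + 2*(2 - 5 + 4))*139 = (3 + 2*1)*139 = (3 + 2)*139 = 5*139 = 695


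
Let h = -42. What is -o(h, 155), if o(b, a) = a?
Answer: -155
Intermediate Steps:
-o(h, 155) = -1*155 = -155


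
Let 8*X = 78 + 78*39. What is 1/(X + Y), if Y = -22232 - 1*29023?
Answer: -1/50865 ≈ -1.9660e-5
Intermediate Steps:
X = 390 (X = (78 + 78*39)/8 = (78 + 3042)/8 = (1/8)*3120 = 390)
Y = -51255 (Y = -22232 - 29023 = -51255)
1/(X + Y) = 1/(390 - 51255) = 1/(-50865) = -1/50865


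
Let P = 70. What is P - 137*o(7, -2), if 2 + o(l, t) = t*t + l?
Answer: -1163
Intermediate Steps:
o(l, t) = -2 + l + t² (o(l, t) = -2 + (t*t + l) = -2 + (t² + l) = -2 + (l + t²) = -2 + l + t²)
P - 137*o(7, -2) = 70 - 137*(-2 + 7 + (-2)²) = 70 - 137*(-2 + 7 + 4) = 70 - 137*9 = 70 - 1233 = -1163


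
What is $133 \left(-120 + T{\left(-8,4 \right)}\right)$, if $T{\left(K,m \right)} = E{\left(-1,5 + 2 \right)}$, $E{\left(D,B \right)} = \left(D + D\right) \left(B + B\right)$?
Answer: $-19684$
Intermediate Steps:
$E{\left(D,B \right)} = 4 B D$ ($E{\left(D,B \right)} = 2 D 2 B = 4 B D$)
$T{\left(K,m \right)} = -28$ ($T{\left(K,m \right)} = 4 \left(5 + 2\right) \left(-1\right) = 4 \cdot 7 \left(-1\right) = -28$)
$133 \left(-120 + T{\left(-8,4 \right)}\right) = 133 \left(-120 - 28\right) = 133 \left(-148\right) = -19684$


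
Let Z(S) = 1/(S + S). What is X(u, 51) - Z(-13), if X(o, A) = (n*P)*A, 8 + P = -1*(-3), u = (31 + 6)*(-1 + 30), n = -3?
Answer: 19891/26 ≈ 765.04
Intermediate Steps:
u = 1073 (u = 37*29 = 1073)
P = -5 (P = -8 - 1*(-3) = -8 + 3 = -5)
X(o, A) = 15*A (X(o, A) = (-3*(-5))*A = 15*A)
Z(S) = 1/(2*S)
X(u, 51) - Z(-13) = 15*51 - 1/(2*(-13)) = 765 - (-1)/(2*13) = 765 - 1*(-1/26) = 765 + 1/26 = 19891/26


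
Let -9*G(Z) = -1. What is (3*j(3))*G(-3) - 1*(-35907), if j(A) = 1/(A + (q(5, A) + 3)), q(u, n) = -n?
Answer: 323164/9 ≈ 35907.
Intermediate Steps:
G(Z) = ⅑ (G(Z) = -⅑*(-1) = ⅑)
j(A) = ⅓ (j(A) = 1/(A + (-A + 3)) = 1/(A + (3 - A)) = 1/3 = ⅓)
(3*j(3))*G(-3) - 1*(-35907) = (3*(⅓))*(⅑) - 1*(-35907) = 1*(⅑) + 35907 = ⅑ + 35907 = 323164/9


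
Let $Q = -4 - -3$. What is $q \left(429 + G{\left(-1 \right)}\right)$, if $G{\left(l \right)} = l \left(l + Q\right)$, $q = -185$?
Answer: $-79735$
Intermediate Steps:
$Q = -1$ ($Q = -4 + 3 = -1$)
$G{\left(l \right)} = l \left(-1 + l\right)$ ($G{\left(l \right)} = l \left(l - 1\right) = l \left(-1 + l\right)$)
$q \left(429 + G{\left(-1 \right)}\right) = - 185 \left(429 - \left(-1 - 1\right)\right) = - 185 \left(429 - -2\right) = - 185 \left(429 + 2\right) = \left(-185\right) 431 = -79735$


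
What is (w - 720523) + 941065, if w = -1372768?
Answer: -1152226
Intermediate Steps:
(w - 720523) + 941065 = (-1372768 - 720523) + 941065 = -2093291 + 941065 = -1152226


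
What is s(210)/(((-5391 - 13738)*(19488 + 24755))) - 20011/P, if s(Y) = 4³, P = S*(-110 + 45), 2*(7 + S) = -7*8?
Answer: -16935796653417/1925387889425 ≈ -8.7961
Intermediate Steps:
S = -35 (S = -7 + (-7*8)/2 = -7 + (½)*(-56) = -7 - 28 = -35)
P = 2275 (P = -35*(-110 + 45) = -35*(-65) = 2275)
s(Y) = 64
s(210)/(((-5391 - 13738)*(19488 + 24755))) - 20011/P = 64/(((-5391 - 13738)*(19488 + 24755))) - 20011/2275 = 64/((-19129*44243)) - 20011*1/2275 = 64/(-846324347) - 20011/2275 = 64*(-1/846324347) - 20011/2275 = -64/846324347 - 20011/2275 = -16935796653417/1925387889425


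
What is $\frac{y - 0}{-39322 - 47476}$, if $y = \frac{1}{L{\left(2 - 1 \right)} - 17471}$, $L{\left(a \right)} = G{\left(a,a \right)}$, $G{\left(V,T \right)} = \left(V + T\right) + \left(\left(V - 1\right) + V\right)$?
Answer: $\frac{1}{1516187464} \approx 6.5955 \cdot 10^{-10}$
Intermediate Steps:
$G{\left(V,T \right)} = -1 + T + 3 V$ ($G{\left(V,T \right)} = \left(T + V\right) + \left(\left(-1 + V\right) + V\right) = \left(T + V\right) + \left(-1 + 2 V\right) = -1 + T + 3 V$)
$L{\left(a \right)} = -1 + 4 a$ ($L{\left(a \right)} = -1 + a + 3 a = -1 + 4 a$)
$y = - \frac{1}{17468}$ ($y = \frac{1}{\left(-1 + 4 \left(2 - 1\right)\right) - 17471} = \frac{1}{\left(-1 + 4 \cdot 1\right) - 17471} = \frac{1}{\left(-1 + 4\right) - 17471} = \frac{1}{3 - 17471} = \frac{1}{-17468} = - \frac{1}{17468} \approx -5.7248 \cdot 10^{-5}$)
$\frac{y - 0}{-39322 - 47476} = \frac{- \frac{1}{17468} - 0}{-39322 - 47476} = \frac{- \frac{1}{17468} + 0}{-86798} = \left(- \frac{1}{17468}\right) \left(- \frac{1}{86798}\right) = \frac{1}{1516187464}$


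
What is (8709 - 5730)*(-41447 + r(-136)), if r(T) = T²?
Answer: -68371029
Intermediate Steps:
(8709 - 5730)*(-41447 + r(-136)) = (8709 - 5730)*(-41447 + (-136)²) = 2979*(-41447 + 18496) = 2979*(-22951) = -68371029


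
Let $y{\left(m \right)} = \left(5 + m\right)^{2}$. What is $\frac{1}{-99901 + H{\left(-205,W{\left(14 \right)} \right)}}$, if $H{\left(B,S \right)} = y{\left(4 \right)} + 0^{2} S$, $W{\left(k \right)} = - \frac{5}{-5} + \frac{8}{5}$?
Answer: $- \frac{1}{99820} \approx -1.0018 \cdot 10^{-5}$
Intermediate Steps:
$W{\left(k \right)} = \frac{13}{5}$ ($W{\left(k \right)} = \left(-5\right) \left(- \frac{1}{5}\right) + 8 \cdot \frac{1}{5} = 1 + \frac{8}{5} = \frac{13}{5}$)
$H{\left(B,S \right)} = 81$ ($H{\left(B,S \right)} = \left(5 + 4\right)^{2} + 0^{2} S = 9^{2} + 0 S = 81 + 0 = 81$)
$\frac{1}{-99901 + H{\left(-205,W{\left(14 \right)} \right)}} = \frac{1}{-99901 + 81} = \frac{1}{-99820} = - \frac{1}{99820}$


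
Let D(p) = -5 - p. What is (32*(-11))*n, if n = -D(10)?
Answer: -5280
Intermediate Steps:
n = 15 (n = -(-5 - 1*10) = -(-5 - 10) = -1*(-15) = 15)
(32*(-11))*n = (32*(-11))*15 = -352*15 = -5280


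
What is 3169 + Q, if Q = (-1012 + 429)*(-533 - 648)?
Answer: 691692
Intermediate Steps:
Q = 688523 (Q = -583*(-1181) = 688523)
3169 + Q = 3169 + 688523 = 691692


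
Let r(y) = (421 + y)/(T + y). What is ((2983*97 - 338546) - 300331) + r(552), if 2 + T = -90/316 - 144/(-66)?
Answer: -335262599548/959197 ≈ -3.4952e+5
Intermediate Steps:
T = -179/1738 (T = -2 + (-90/316 - 144/(-66)) = -2 + (-90*1/316 - 144*(-1/66)) = -2 + (-45/158 + 24/11) = -2 + 3297/1738 = -179/1738 ≈ -0.10299)
r(y) = (421 + y)/(-179/1738 + y)
((2983*97 - 338546) - 300331) + r(552) = ((2983*97 - 338546) - 300331) + 1738*(421 + 552)/(-179 + 1738*552) = ((289351 - 338546) - 300331) + 1738*973/(-179 + 959376) = (-49195 - 300331) + 1738*973/959197 = -349526 + 1738*(1/959197)*973 = -349526 + 1691074/959197 = -335262599548/959197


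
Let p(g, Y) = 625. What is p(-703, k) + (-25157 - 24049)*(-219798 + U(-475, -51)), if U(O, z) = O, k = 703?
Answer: 10838753863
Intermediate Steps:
p(-703, k) + (-25157 - 24049)*(-219798 + U(-475, -51)) = 625 + (-25157 - 24049)*(-219798 - 475) = 625 - 49206*(-220273) = 625 + 10838753238 = 10838753863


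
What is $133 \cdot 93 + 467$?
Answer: $12836$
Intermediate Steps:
$133 \cdot 93 + 467 = 12369 + 467 = 12836$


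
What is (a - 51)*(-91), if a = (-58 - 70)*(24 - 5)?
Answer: 225953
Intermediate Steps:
a = -2432 (a = -128*19 = -2432)
(a - 51)*(-91) = (-2432 - 51)*(-91) = -2483*(-91) = 225953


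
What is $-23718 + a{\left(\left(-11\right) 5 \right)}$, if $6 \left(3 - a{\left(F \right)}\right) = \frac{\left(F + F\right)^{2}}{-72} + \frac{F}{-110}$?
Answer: $- \frac{639551}{27} \approx -23687.0$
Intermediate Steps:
$a{\left(F \right)} = 3 + \frac{F^{2}}{108} + \frac{F}{660}$ ($a{\left(F \right)} = 3 - \frac{\frac{\left(F + F\right)^{2}}{-72} + \frac{F}{-110}}{6} = 3 - \frac{\left(2 F\right)^{2} \left(- \frac{1}{72}\right) + F \left(- \frac{1}{110}\right)}{6} = 3 - \frac{4 F^{2} \left(- \frac{1}{72}\right) - \frac{F}{110}}{6} = 3 - \frac{- \frac{F^{2}}{18} - \frac{F}{110}}{6} = 3 + \left(\frac{F^{2}}{108} + \frac{F}{660}\right) = 3 + \frac{F^{2}}{108} + \frac{F}{660}$)
$-23718 + a{\left(\left(-11\right) 5 \right)} = -23718 + \left(3 + \frac{\left(\left(-11\right) 5\right)^{2}}{108} + \frac{\left(-11\right) 5}{660}\right) = -23718 + \left(3 + \frac{\left(-55\right)^{2}}{108} + \frac{1}{660} \left(-55\right)\right) = -23718 + \left(3 + \frac{1}{108} \cdot 3025 - \frac{1}{12}\right) = -23718 + \left(3 + \frac{3025}{108} - \frac{1}{12}\right) = -23718 + \frac{835}{27} = - \frac{639551}{27}$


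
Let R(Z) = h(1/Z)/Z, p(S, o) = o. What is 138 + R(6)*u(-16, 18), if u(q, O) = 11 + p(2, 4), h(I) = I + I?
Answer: 833/6 ≈ 138.83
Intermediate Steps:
h(I) = 2*I
R(Z) = 2/Z² (R(Z) = (2*(1/Z))/Z = (2/Z)/Z = 2/Z²)
u(q, O) = 15 (u(q, O) = 11 + 4 = 15)
138 + R(6)*u(-16, 18) = 138 + (2/6²)*15 = 138 + (2*(1/36))*15 = 138 + (1/18)*15 = 138 + ⅚ = 833/6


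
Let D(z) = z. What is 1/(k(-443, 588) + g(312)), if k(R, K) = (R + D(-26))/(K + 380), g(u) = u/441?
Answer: 142296/31729 ≈ 4.4847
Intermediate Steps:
g(u) = u/441 (g(u) = u*(1/441) = u/441)
k(R, K) = (-26 + R)/(380 + K) (k(R, K) = (R - 26)/(K + 380) = (-26 + R)/(380 + K))
1/(k(-443, 588) + g(312)) = 1/((-26 - 443)/(380 + 588) + (1/441)*312) = 1/(-469/968 + 104/147) = 1/(31729/142296) = 142296/31729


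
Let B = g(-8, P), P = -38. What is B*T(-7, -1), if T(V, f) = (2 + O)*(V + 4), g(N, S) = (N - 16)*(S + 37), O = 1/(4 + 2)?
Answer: -156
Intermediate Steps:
O = ⅙ (O = 1/6 = ⅙ ≈ 0.16667)
g(N, S) = (-16 + N)*(37 + S)
B = 24 (B = -592 - 16*(-38) + 37*(-8) - 8*(-38) = -592 + 608 - 296 + 304 = 24)
T(V, f) = 26/3 + 13*V/6 (T(V, f) = (2 + ⅙)*(V + 4) = 13*(4 + V)/6 = 26/3 + 13*V/6)
B*T(-7, -1) = 24*(26/3 + (13/6)*(-7)) = 24*(26/3 - 91/6) = 24*(-13/2) = -156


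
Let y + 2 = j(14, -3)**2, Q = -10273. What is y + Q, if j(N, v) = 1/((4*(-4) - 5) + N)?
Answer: -503474/49 ≈ -10275.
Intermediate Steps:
j(N, v) = 1/(-21 + N) (j(N, v) = 1/((-16 - 5) + N) = 1/(-21 + N))
y = -97/49 (y = -2 + (1/(-21 + 14))**2 = -2 + (1/(-7))**2 = -2 + (-1/7)**2 = -2 + 1/49 = -97/49 ≈ -1.9796)
y + Q = -97/49 - 10273 = -503474/49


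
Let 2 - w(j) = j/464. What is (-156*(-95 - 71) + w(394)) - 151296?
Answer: -29092533/232 ≈ -1.2540e+5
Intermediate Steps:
w(j) = 2 - j/464
(-156*(-95 - 71) + w(394)) - 151296 = (-156*(-95 - 71) + (2 - 1/464*394)) - 151296 = (-156*(-166) + (2 - 197/232)) - 151296 = (25896 + 267/232) - 151296 = 6008139/232 - 151296 = -29092533/232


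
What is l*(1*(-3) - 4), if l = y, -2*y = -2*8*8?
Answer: -448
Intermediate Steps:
y = 64 (y = -(-2*8)*8/2 = -(-8)*8 = -1/2*(-128) = 64)
l = 64
l*(1*(-3) - 4) = 64*(1*(-3) - 4) = 64*(-3 - 4) = 64*(-7) = -448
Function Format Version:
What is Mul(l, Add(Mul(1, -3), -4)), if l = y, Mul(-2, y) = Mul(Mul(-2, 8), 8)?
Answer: -448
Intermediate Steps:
y = 64 (y = Mul(Rational(-1, 2), Mul(Mul(-2, 8), 8)) = Mul(Rational(-1, 2), Mul(-16, 8)) = Mul(Rational(-1, 2), -128) = 64)
l = 64
Mul(l, Add(Mul(1, -3), -4)) = Mul(64, Add(Mul(1, -3), -4)) = Mul(64, Add(-3, -4)) = Mul(64, -7) = -448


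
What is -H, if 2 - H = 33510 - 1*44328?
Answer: -10820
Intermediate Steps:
H = 10820 (H = 2 - (33510 - 1*44328) = 2 - (33510 - 44328) = 2 - 1*(-10818) = 2 + 10818 = 10820)
-H = -1*10820 = -10820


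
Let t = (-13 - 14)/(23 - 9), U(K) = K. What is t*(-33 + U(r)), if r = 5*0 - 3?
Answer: 486/7 ≈ 69.429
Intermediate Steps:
r = -3 (r = 0 - 3 = -3)
t = -27/14 ≈ -1.9286
t*(-33 + U(r)) = -27*(-33 - 3)/14 = -27/14*(-36) = 486/7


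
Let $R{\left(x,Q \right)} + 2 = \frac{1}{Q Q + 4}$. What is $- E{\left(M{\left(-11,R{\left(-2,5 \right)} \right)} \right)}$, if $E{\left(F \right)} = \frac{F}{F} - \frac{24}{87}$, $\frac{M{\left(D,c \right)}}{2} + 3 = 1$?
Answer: $- \frac{21}{29} \approx -0.72414$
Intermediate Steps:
$R{\left(x,Q \right)} = -2 + \frac{1}{4 + Q^{2}}$ ($R{\left(x,Q \right)} = -2 + \frac{1}{Q Q + 4} = -2 + \frac{1}{Q^{2} + 4} = -2 + \frac{1}{4 + Q^{2}}$)
$M{\left(D,c \right)} = -4$ ($M{\left(D,c \right)} = -6 + 2 \cdot 1 = -6 + 2 = -4$)
$E{\left(F \right)} = \frac{21}{29}$ ($E{\left(F \right)} = 1 - \frac{8}{29} = \frac{21}{29}$)
$- E{\left(M{\left(-11,R{\left(-2,5 \right)} \right)} \right)} = \left(-1\right) \frac{21}{29} = - \frac{21}{29}$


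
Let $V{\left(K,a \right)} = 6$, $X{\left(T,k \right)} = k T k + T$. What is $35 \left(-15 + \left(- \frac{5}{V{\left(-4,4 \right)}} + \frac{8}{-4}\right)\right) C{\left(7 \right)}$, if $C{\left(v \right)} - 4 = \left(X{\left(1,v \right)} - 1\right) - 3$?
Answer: $- \frac{93625}{3} \approx -31208.0$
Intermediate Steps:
$X{\left(T,k \right)} = T + T k^{2}$ ($X{\left(T,k \right)} = T k k + T = T k^{2} + T = T + T k^{2}$)
$C{\left(v \right)} = 1 + v^{2}$ ($C{\left(v \right)} = 4 + \left(\left(1 \left(1 + v^{2}\right) - 1\right) - 3\right) = 4 + \left(\left(\left(1 + v^{2}\right) - 1\right) - 3\right) = 4 + \left(v^{2} - 3\right) = 4 + \left(-3 + v^{2}\right) = 1 + v^{2}$)
$35 \left(-15 + \left(- \frac{5}{V{\left(-4,4 \right)}} + \frac{8}{-4}\right)\right) C{\left(7 \right)} = 35 \left(-15 + \left(- \frac{5}{6} + \frac{8}{-4}\right)\right) \left(1 + 7^{2}\right) = 35 \left(-15 + \left(\left(-5\right) \frac{1}{6} + 8 \left(- \frac{1}{4}\right)\right)\right) \left(1 + 49\right) = 35 \left(-15 - \frac{17}{6}\right) 50 = 35 \left(- \frac{107}{6}\right) 50 = \left(- \frac{3745}{6}\right) 50 = - \frac{93625}{3}$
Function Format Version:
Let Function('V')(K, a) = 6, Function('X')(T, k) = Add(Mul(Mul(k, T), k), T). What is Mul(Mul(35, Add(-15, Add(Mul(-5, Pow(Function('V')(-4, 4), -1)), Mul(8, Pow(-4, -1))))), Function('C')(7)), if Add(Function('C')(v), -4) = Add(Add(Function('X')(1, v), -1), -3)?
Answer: Rational(-93625, 3) ≈ -31208.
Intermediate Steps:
Function('X')(T, k) = Add(T, Mul(T, Pow(k, 2))) (Function('X')(T, k) = Add(Mul(Mul(T, k), k), T) = Add(Mul(T, Pow(k, 2)), T) = Add(T, Mul(T, Pow(k, 2))))
Function('C')(v) = Add(1, Pow(v, 2)) (Function('C')(v) = Add(4, Add(Add(Mul(1, Add(1, Pow(v, 2))), -1), -3)) = Add(4, Add(Add(Add(1, Pow(v, 2)), -1), -3)) = Add(4, Add(Pow(v, 2), -3)) = Add(4, Add(-3, Pow(v, 2))) = Add(1, Pow(v, 2)))
Mul(Mul(35, Add(-15, Add(Mul(-5, Pow(Function('V')(-4, 4), -1)), Mul(8, Pow(-4, -1))))), Function('C')(7)) = Mul(Mul(35, Add(-15, Add(Mul(-5, Pow(6, -1)), Mul(8, Pow(-4, -1))))), Add(1, Pow(7, 2))) = Mul(Mul(35, Add(-15, Add(Mul(-5, Rational(1, 6)), Mul(8, Rational(-1, 4))))), Add(1, 49)) = Mul(Mul(35, Add(-15, Add(Rational(-5, 6), -2))), 50) = Mul(Mul(35, Add(-15, Rational(-17, 6))), 50) = Mul(Mul(35, Rational(-107, 6)), 50) = Mul(Rational(-3745, 6), 50) = Rational(-93625, 3)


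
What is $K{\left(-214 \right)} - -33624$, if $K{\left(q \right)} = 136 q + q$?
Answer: $4306$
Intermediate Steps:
$K{\left(q \right)} = 137 q$
$K{\left(-214 \right)} - -33624 = 137 \left(-214\right) - -33624 = -29318 + 33624 = 4306$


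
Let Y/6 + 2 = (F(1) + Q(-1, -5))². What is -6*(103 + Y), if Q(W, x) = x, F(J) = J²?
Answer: -1122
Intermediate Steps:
Y = 84 (Y = -12 + 6*(1² - 5)² = -12 + 6*(1 - 5)² = -12 + 6*(-4)² = -12 + 6*16 = -12 + 96 = 84)
-6*(103 + Y) = -6*(103 + 84) = -6*187 = -1122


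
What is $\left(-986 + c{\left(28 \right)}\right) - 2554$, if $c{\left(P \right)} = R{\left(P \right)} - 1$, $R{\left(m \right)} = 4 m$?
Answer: $-3429$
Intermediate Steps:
$c{\left(P \right)} = -1 + 4 P$ ($c{\left(P \right)} = 4 P - 1 = -1 + 4 P$)
$\left(-986 + c{\left(28 \right)}\right) - 2554 = \left(-986 + \left(-1 + 4 \cdot 28\right)\right) - 2554 = \left(-986 + \left(-1 + 112\right)\right) - 2554 = \left(-986 + 111\right) - 2554 = -875 - 2554 = -3429$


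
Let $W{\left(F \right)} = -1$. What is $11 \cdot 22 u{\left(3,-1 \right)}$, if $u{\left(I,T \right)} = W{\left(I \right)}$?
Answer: $-242$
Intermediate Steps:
$u{\left(I,T \right)} = -1$
$11 \cdot 22 u{\left(3,-1 \right)} = 11 \cdot 22 \left(-1\right) = 242 \left(-1\right) = -242$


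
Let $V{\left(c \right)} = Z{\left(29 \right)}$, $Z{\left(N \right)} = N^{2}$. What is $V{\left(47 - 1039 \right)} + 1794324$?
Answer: $1795165$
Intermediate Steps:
$V{\left(c \right)} = 841$ ($V{\left(c \right)} = 29^{2} = 841$)
$V{\left(47 - 1039 \right)} + 1794324 = 841 + 1794324 = 1795165$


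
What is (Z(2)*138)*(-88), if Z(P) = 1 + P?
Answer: -36432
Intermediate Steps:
(Z(2)*138)*(-88) = ((1 + 2)*138)*(-88) = (3*138)*(-88) = 414*(-88) = -36432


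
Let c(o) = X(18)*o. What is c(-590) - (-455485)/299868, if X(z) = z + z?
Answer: -6368740835/299868 ≈ -21238.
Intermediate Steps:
X(z) = 2*z
c(o) = 36*o (c(o) = (2*18)*o = 36*o)
c(-590) - (-455485)/299868 = 36*(-590) - (-455485)/299868 = -21240 - (-455485)/299868 = -21240 - 1*(-455485/299868) = -21240 + 455485/299868 = -6368740835/299868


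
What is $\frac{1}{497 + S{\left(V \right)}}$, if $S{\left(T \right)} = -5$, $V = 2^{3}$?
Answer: $\frac{1}{492} \approx 0.0020325$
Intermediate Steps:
$V = 8$
$\frac{1}{497 + S{\left(V \right)}} = \frac{1}{497 - 5} = \frac{1}{492}$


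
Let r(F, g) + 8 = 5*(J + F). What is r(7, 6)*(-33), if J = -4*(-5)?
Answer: -4191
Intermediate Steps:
J = 20
r(F, g) = 92 + 5*F (r(F, g) = -8 + 5*(20 + F) = -8 + (100 + 5*F) = 92 + 5*F)
r(7, 6)*(-33) = (92 + 5*7)*(-33) = (92 + 35)*(-33) = 127*(-33) = -4191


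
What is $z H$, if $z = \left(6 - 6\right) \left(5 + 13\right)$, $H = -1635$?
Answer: $0$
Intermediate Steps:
$z = 0$ ($z = 0 \cdot 18 = 0$)
$z H = 0 \left(-1635\right) = 0$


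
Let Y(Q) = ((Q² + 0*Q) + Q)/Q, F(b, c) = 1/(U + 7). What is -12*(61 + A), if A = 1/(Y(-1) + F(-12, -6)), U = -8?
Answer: -720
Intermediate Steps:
F(b, c) = -1 (F(b, c) = 1/(-8 + 7) = 1/(-1) = -1)
Y(Q) = (Q + Q²)/Q (Y(Q) = ((Q² + 0) + Q)/Q = (Q² + Q)/Q = (Q + Q²)/Q)
A = -1 (A = 1/((1 - 1) - 1) = 1/(0 - 1) = 1/(-1) = -1)
-12*(61 + A) = -12*(61 - 1) = -12*60 = -720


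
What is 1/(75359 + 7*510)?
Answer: 1/78929 ≈ 1.2670e-5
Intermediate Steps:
1/(75359 + 7*510) = 1/(75359 + 3570) = 1/78929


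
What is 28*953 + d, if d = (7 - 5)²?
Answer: 26688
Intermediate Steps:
d = 4 (d = 2² = 4)
28*953 + d = 28*953 + 4 = 26684 + 4 = 26688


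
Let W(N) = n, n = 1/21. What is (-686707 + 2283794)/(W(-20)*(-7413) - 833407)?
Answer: -1597087/833760 ≈ -1.9155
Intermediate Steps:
n = 1/21 ≈ 0.047619
W(N) = 1/21
(-686707 + 2283794)/(W(-20)*(-7413) - 833407) = (-686707 + 2283794)/((1/21)*(-7413) - 833407) = 1597087/(-353 - 833407) = 1597087/(-833760) = 1597087*(-1/833760) = -1597087/833760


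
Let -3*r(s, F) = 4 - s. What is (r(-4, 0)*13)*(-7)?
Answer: 728/3 ≈ 242.67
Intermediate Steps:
r(s, F) = -4/3 + s/3 (r(s, F) = -(4 - s)/3 = -4/3 + s/3)
(r(-4, 0)*13)*(-7) = ((-4/3 + (⅓)*(-4))*13)*(-7) = ((-4/3 - 4/3)*13)*(-7) = -8/3*13*(-7) = -104/3*(-7) = 728/3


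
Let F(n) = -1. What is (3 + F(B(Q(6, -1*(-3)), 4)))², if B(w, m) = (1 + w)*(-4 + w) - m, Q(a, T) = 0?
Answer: 4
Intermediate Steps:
B(w, m) = -m + (1 + w)*(-4 + w)
(3 + F(B(Q(6, -1*(-3)), 4)))² = (3 - 1)² = 2² = 4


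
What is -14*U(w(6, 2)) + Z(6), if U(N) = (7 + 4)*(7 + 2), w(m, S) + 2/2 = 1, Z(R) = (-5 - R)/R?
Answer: -8327/6 ≈ -1387.8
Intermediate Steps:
Z(R) = (-5 - R)/R
w(m, S) = 0 (w(m, S) = -1 + 1 = 0)
U(N) = 99 (U(N) = 11*9 = 99)
-14*U(w(6, 2)) + Z(6) = -14*99 + (-5 - 1*6)/6 = -1386 + (-5 - 6)/6 = -1386 + (⅙)*(-11) = -1386 - 11/6 = -8327/6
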